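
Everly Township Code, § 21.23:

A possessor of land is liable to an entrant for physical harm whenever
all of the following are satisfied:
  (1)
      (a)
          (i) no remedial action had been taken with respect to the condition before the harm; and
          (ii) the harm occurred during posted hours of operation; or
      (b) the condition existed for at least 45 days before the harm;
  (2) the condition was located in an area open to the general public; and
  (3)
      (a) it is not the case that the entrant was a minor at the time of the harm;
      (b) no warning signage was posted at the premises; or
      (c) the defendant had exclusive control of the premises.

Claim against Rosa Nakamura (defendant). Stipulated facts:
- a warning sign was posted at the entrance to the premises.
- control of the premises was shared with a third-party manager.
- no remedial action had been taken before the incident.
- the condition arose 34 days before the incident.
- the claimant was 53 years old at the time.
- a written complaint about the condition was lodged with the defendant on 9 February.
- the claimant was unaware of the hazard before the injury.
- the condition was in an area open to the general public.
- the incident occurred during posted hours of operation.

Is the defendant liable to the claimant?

Yes — liable.

(i) no remedial action — holds.
(ii) during posted hours — holds.
(a): T AND T → true.
(b) condition ≥45 days old — fails.
So (1) is satisfied (T OR F).
(2) public area — holds.
(a) not (entrant a minor) — satisfied.
(b) no signage posted — not satisfied.
(c) exclusive control — not satisfied.
(3): T OR F OR F → true.
So Overall is satisfied (T AND T AND T).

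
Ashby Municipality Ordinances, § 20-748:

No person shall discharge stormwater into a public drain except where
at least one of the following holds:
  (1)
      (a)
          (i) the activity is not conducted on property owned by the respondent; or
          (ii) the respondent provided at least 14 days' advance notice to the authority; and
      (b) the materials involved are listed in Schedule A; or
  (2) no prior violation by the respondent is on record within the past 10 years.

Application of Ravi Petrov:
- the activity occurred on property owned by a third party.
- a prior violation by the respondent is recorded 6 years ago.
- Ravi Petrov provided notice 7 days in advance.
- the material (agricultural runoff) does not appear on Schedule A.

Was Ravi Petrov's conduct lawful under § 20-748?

No — unlawful.

(i) not (own property) — holds.
(ii) ≥14 days' notice — not met.
(a) = T OR F = true.
(b) Schedule A material — not satisfied.
(1) = T AND F = false.
(2) no prior violation — not satisfied.
So Overall is not satisfied (F OR F).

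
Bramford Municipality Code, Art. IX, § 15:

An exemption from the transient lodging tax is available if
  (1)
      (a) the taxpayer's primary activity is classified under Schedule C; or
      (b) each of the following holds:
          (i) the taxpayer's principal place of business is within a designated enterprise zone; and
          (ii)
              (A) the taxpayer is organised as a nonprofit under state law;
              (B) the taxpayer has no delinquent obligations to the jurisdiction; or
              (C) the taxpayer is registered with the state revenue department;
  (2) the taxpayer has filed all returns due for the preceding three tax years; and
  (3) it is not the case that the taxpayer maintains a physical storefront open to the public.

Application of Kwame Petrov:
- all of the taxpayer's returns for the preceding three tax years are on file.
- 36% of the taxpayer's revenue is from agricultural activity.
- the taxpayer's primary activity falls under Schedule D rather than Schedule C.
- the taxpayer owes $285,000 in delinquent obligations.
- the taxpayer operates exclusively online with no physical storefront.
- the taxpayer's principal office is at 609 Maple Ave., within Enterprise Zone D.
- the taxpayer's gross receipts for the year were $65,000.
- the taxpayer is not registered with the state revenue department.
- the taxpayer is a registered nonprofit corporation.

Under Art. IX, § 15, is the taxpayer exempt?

Yes — exempt.

(a) Schedule C activity — fails.
(i) in enterprise zone — met.
(A) nonprofit — holds.
(B) no delinquency — fails.
(C) state-registered — not satisfied.
So (ii) is satisfied (T OR F OR F).
(b): T AND T → true.
(1) = F OR T = true.
(2) returns current — holds.
(3) not (has storefront) — met.
Overall: T AND T AND T → true.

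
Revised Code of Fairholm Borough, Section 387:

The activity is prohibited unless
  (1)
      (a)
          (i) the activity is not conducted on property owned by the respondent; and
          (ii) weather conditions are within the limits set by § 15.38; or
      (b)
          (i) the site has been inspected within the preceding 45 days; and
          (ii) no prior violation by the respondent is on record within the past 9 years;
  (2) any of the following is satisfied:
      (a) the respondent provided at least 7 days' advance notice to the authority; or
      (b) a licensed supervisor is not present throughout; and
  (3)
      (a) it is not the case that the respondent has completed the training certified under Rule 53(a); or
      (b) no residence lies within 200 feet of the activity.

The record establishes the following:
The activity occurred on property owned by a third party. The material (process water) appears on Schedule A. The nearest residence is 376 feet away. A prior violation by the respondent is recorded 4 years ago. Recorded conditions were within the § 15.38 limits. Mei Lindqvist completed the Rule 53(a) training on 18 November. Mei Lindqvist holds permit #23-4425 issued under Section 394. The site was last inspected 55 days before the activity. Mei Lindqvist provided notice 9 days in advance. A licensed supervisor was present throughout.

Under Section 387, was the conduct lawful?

(i) not (own property) — satisfied.
(ii) weather ok — met.
So (a) is satisfied (T AND T).
(i) site inspected — fails.
(ii) no prior violation — fails.
So (b) is not satisfied (F AND F).
(1): T OR F → true.
(a) ≥7 days' notice — holds.
(b) not (supervisor present) — not satisfied.
(2) = T OR F = true.
(a) not (training certified) — not satisfied.
(b) no residence in 200 ft — satisfied.
So (3) is satisfied (F OR T).
Overall: T AND T AND T → true.

Yes — lawful.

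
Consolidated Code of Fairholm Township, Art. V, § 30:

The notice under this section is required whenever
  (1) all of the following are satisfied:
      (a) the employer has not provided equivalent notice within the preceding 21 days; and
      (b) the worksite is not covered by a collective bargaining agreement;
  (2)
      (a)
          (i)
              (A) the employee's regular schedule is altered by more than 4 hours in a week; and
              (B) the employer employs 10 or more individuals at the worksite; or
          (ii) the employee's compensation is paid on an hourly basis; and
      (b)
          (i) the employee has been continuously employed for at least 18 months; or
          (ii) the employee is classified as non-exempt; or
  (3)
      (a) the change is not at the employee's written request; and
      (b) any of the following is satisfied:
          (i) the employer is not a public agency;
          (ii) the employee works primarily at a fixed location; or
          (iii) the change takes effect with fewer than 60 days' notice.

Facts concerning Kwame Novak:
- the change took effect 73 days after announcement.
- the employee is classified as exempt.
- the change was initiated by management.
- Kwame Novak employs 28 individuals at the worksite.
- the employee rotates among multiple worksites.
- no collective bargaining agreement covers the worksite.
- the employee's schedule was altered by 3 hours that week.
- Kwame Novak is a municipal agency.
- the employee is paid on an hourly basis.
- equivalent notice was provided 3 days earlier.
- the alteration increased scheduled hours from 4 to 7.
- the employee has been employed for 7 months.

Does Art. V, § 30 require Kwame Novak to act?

(a) no recent notice — not met.
(b) no CBA — satisfied.
(1): F AND T → false.
(A) schedule shift > 4h — not met.
(B) ≥ 10 at site — holds.
So (i) is not satisfied (F AND T).
(ii) hourly-paid — met.
(a) = F OR T = true.
(i) tenure ≥ 18 mo. — fails.
(ii) non-exempt — fails.
(b): F OR F → false.
(2): T AND F → false.
(a) not employee-requested — met.
(i) not (public agency) — not satisfied.
(ii) fixed location — not met.
(iii) < 60 days' notice — fails.
(b): F OR F OR F → false.
(3) = T AND F = false.
So Overall is not satisfied (F OR F OR F).

No — not required.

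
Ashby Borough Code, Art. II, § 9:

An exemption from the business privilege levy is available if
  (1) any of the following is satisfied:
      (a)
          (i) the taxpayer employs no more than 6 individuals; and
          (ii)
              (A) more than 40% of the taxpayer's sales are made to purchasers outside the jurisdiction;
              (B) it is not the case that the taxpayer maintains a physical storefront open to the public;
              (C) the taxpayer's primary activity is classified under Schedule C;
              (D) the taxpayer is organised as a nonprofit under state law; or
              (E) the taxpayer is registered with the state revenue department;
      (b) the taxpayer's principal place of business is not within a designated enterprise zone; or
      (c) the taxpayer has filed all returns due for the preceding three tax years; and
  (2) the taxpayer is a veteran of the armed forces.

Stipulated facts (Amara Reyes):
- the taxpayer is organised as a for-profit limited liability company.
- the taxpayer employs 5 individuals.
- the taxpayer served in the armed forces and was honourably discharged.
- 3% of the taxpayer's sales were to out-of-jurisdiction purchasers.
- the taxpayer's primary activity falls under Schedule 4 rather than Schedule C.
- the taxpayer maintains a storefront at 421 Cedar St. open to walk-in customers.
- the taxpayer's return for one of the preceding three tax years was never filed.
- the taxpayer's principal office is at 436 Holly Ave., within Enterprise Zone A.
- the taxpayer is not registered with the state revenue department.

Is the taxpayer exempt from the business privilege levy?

No — not exempt.

(i) ≤ 6 employees — met.
(A) >40% out-of-jur. sales — not satisfied.
(B) not (has storefront) — fails.
(C) Schedule C activity — fails.
(D) nonprofit — not satisfied.
(E) state-registered — not met.
So (ii) is not satisfied (F OR F OR F OR F OR F).
So (a) is not satisfied (T AND F).
(b) not (in enterprise zone) — not satisfied.
(c) returns current — not met.
So (1) is not satisfied (F OR F OR F).
(2) veteran — holds.
So Overall is not satisfied (F AND T).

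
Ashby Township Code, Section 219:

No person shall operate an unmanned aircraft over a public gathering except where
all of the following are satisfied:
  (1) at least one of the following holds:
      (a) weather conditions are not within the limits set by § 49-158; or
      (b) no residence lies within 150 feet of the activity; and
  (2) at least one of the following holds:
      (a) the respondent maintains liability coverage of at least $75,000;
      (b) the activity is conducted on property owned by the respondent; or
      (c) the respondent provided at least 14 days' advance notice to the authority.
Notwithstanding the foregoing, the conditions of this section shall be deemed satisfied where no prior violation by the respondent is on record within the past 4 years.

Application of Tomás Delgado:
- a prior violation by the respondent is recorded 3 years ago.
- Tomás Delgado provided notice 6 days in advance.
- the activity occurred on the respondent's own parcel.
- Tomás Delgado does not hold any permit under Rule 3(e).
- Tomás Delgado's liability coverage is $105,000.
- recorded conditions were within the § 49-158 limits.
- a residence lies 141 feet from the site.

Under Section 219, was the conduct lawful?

No — unlawful.

(a) not (weather ok) — fails.
(b) no residence in 150 ft — not met.
(1): F OR F → false.
(a) coverage ≥ $75,000 — met.
(b) own property — satisfied.
(c) ≥14 days' notice — not met.
(2) = T OR T OR F = true.
So Overall is not satisfied (F AND T).
Exception (no prior violation) — not satisfied.
Result: main false OR exception false → false.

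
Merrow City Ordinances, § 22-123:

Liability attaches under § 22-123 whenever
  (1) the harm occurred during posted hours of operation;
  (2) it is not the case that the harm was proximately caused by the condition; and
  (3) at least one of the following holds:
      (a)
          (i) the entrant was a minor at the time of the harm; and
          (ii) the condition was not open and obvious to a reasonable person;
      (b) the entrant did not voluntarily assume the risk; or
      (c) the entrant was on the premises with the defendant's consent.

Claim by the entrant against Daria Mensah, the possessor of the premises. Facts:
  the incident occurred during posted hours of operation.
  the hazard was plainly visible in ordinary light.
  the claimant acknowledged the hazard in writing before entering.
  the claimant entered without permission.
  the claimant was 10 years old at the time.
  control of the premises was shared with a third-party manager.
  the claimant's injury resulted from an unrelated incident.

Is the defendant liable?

(1) during posted hours — satisfied.
(2) not (proximate cause) — holds.
(i) entrant a minor — satisfied.
(ii) not open/obvious — fails.
(a): T AND F → false.
(b) no assumed risk — fails.
(c) consent to enter — fails.
(3): F OR F OR F → false.
Overall: T AND T AND F → false.

No — not liable.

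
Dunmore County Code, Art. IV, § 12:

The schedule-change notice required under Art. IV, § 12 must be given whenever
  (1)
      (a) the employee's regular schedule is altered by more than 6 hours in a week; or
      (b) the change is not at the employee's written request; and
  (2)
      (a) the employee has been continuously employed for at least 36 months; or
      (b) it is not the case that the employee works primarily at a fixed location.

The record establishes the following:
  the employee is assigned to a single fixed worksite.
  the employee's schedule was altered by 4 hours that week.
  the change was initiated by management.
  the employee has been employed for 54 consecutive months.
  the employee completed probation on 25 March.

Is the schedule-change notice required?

Yes — required.

(a) schedule shift > 6h — fails.
(b) not employee-requested — satisfied.
So (1) is satisfied (F OR T).
(a) tenure ≥ 36 mo. — met.
(b) not (fixed location) — not satisfied.
(2): T OR F → true.
Overall: T AND T → true.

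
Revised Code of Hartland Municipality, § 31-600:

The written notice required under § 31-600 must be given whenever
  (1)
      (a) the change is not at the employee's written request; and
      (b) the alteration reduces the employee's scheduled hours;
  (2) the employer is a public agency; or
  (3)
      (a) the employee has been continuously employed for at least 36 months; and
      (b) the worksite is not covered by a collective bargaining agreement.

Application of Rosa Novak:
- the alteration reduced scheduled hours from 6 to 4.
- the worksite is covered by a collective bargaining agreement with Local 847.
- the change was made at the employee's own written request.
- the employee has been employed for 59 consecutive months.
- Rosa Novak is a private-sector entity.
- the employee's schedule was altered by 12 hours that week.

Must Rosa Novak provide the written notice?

No — not required.

(a) not employee-requested — fails.
(b) hours reduced — satisfied.
(1): F AND T → false.
(2) public agency — not met.
(a) tenure ≥ 36 mo. — met.
(b) no CBA — not met.
(3) = T AND F = false.
Overall: F OR F OR F → false.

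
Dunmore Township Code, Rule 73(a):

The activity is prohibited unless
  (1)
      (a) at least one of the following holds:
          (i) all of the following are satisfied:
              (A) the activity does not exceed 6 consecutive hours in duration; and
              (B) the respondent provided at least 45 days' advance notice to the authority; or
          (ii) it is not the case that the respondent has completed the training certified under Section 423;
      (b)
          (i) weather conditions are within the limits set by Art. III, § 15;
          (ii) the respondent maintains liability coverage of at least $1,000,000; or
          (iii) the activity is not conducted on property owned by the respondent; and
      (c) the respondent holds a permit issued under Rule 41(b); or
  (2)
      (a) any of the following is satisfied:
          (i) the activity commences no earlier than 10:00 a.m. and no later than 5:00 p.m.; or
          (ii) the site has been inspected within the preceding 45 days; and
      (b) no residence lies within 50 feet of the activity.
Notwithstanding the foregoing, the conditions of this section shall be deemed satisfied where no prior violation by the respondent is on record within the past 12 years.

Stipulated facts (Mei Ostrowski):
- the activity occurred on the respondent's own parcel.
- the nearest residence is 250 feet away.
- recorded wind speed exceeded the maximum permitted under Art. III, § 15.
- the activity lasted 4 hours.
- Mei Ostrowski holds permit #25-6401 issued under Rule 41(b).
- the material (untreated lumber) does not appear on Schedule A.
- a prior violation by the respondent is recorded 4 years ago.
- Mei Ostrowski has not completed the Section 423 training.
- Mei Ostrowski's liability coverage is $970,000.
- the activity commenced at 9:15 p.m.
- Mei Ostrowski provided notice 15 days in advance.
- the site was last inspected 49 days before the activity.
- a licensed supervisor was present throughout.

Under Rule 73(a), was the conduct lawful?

No — unlawful.

(A) ≤ 6 hrs duration — holds.
(B) ≥45 days' notice — fails.
(i): T AND F → false.
(ii) not (training certified) — satisfied.
So (a) is satisfied (F OR T).
(i) weather ok — fails.
(ii) coverage ≥ $1,000,000 — not satisfied.
(iii) not (own property) — not met.
(b): F OR F OR F → false.
(c) holds permit — holds.
(1): T AND F AND T → false.
(i) start within hours — not satisfied.
(ii) site inspected — not met.
(a) = F OR F = false.
(b) no residence in 50 ft — satisfied.
So (2) is not satisfied (F AND T).
Overall = F OR F = false.
Exception (no prior violation) — not satisfied.
Result: main false OR exception false → false.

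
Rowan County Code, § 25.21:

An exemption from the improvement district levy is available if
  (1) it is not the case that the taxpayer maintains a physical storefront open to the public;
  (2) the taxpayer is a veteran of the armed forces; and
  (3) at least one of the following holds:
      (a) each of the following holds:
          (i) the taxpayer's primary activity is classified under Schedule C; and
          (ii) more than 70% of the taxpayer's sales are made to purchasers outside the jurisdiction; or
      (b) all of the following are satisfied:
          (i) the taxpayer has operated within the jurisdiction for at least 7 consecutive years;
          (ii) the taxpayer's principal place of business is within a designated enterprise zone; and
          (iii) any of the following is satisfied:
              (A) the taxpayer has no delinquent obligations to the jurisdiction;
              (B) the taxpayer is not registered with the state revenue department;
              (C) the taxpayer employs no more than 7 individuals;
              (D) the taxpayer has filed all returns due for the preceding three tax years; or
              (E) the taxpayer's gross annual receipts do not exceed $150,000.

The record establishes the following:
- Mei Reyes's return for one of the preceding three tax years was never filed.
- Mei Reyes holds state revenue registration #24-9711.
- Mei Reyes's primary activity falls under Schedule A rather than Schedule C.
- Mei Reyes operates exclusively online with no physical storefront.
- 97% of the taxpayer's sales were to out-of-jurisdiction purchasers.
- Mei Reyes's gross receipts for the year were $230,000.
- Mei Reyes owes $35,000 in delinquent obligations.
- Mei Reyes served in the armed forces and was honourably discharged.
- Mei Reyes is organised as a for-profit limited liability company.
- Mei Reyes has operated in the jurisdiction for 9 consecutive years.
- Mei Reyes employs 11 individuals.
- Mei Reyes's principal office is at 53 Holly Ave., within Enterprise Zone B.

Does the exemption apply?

(1) not (has storefront) — holds.
(2) veteran — holds.
(i) Schedule C activity — not met.
(ii) >70% out-of-jur. sales — met.
(a) = F AND T = false.
(i) ≥ 7 yrs in jurisdiction — holds.
(ii) in enterprise zone — met.
(A) no delinquency — fails.
(B) not (state-registered) — not satisfied.
(C) ≤ 7 employees — not satisfied.
(D) returns current — not satisfied.
(E) receipts ≤ $150,000 — not met.
(iii) = F OR F OR F OR F OR F = false.
So (b) is not satisfied (T AND T AND F).
So (3) is not satisfied (F OR F).
So Overall is not satisfied (T AND T AND F).

No — not exempt.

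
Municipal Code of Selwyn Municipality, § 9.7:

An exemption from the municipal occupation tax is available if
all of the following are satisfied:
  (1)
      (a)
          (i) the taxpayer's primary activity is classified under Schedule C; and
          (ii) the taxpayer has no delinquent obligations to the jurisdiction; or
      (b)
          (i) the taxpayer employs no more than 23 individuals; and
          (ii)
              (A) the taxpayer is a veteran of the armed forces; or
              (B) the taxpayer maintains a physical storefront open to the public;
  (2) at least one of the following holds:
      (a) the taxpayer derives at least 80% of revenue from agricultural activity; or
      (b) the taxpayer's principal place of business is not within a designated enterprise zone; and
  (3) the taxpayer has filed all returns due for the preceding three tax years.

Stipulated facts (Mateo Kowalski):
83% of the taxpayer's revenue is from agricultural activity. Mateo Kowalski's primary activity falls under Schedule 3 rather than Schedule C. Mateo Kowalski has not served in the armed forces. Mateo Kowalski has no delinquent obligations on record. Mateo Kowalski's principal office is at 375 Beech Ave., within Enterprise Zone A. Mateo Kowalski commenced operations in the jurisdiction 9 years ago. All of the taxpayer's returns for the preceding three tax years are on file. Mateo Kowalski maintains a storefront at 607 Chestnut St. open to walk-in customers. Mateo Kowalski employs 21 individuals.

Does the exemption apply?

Yes — exempt.

(i) Schedule C activity — not satisfied.
(ii) no delinquency — satisfied.
So (a) is not satisfied (F AND T).
(i) ≤ 23 employees — holds.
(A) veteran — fails.
(B) has storefront — holds.
(ii): F OR T → true.
So (b) is satisfied (T AND T).
So (1) is satisfied (F OR T).
(a) ≥80% agricultural — holds.
(b) not (in enterprise zone) — not met.
So (2) is satisfied (T OR F).
(3) returns current — met.
Overall: T AND T AND T → true.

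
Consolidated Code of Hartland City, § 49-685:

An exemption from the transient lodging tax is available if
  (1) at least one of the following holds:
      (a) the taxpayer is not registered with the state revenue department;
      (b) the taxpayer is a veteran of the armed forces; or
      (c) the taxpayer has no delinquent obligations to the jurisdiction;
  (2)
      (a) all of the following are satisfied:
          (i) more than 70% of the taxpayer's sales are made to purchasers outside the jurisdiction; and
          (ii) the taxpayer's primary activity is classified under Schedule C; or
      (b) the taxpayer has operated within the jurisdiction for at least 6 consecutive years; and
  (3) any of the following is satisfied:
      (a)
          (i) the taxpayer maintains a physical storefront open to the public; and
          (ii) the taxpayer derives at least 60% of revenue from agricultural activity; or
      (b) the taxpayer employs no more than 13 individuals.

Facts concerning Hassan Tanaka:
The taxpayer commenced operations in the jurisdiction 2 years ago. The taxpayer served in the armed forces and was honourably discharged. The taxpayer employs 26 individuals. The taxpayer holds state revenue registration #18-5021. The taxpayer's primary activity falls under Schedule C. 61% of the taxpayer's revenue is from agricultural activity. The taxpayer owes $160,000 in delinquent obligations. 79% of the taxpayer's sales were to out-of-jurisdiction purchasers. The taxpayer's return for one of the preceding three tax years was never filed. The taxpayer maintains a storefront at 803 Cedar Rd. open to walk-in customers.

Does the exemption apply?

(a) not (state-registered) — fails.
(b) veteran — met.
(c) no delinquency — not satisfied.
(1): F OR T OR F → true.
(i) >70% out-of-jur. sales — holds.
(ii) Schedule C activity — holds.
(a) = T AND T = true.
(b) ≥ 6 yrs in jurisdiction — not satisfied.
So (2) is satisfied (T OR F).
(i) has storefront — satisfied.
(ii) ≥60% agricultural — satisfied.
So (a) is satisfied (T AND T).
(b) ≤ 13 employees — not met.
(3): T OR F → true.
So Overall is satisfied (T AND T AND T).

Yes — exempt.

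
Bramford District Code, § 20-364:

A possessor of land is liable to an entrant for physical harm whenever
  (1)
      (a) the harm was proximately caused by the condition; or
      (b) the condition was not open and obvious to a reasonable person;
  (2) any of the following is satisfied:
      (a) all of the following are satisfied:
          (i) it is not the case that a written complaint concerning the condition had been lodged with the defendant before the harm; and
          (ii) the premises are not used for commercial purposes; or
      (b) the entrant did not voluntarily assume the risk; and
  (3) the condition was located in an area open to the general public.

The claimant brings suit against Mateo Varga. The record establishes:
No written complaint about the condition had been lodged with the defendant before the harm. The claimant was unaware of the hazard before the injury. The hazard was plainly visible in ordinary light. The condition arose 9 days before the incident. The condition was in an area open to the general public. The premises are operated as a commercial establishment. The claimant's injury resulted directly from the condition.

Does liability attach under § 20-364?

Yes — liable.

(a) proximate cause — holds.
(b) not open/obvious — not satisfied.
(1) = T OR F = true.
(i) not (complaint lodged) — met.
(ii) not (commercial use) — not satisfied.
(a): T AND F → false.
(b) no assumed risk — holds.
So (2) is satisfied (F OR T).
(3) public area — holds.
Overall: T AND T AND T → true.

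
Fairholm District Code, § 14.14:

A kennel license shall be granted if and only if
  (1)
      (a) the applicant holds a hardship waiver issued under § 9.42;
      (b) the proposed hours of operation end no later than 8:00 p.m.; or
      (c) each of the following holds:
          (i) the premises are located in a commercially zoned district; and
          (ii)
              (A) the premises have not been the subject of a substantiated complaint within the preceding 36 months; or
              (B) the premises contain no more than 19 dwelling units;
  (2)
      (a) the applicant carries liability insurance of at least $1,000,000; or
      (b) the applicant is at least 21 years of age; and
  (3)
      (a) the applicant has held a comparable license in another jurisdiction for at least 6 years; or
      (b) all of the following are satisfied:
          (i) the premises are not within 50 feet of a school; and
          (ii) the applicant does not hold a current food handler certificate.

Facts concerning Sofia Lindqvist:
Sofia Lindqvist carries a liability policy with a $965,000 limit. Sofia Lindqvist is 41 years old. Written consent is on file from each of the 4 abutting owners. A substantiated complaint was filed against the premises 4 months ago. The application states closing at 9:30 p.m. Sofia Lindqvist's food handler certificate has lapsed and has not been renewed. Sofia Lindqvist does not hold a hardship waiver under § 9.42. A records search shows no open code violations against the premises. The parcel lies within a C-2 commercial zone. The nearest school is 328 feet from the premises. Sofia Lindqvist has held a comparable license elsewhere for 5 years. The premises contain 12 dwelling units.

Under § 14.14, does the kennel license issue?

(a) hardship waiver — not satisfied.
(b) closes by 8 p.m. — fails.
(i) commercially zoned — holds.
(A) no complaint in 36 mo. — not met.
(B) ≤ 19 units — met.
(ii): F OR T → true.
(c): T AND T → true.
So (1) is satisfied (F OR F OR T).
(a) insurance ≥ $1,000,000 — not met.
(b) age ≥ 21 — met.
So (2) is satisfied (F OR T).
(a) prior license ≥ 6 yr — not satisfied.
(i) ≥50 ft from school — satisfied.
(ii) not (food handler cert.) — holds.
(b) = T AND T = true.
So (3) is satisfied (F OR T).
Overall = T AND T AND T = true.

Yes — granted.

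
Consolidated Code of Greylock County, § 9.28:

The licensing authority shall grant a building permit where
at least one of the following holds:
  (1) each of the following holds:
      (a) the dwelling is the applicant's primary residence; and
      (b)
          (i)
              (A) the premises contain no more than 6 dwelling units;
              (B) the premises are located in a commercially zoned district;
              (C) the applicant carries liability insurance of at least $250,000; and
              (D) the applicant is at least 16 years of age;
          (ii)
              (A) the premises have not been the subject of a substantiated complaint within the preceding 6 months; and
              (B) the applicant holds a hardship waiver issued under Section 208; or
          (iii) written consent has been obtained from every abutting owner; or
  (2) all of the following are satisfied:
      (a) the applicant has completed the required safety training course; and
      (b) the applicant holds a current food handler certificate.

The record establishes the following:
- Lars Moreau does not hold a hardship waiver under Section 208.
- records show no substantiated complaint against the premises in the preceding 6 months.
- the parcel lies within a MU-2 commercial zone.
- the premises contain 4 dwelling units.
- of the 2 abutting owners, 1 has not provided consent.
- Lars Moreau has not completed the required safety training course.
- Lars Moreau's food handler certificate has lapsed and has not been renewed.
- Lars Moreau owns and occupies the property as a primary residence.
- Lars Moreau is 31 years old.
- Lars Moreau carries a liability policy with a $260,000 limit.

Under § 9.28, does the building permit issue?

Yes — granted.

(a) primary residence — met.
(A) ≤ 6 units — satisfied.
(B) commercially zoned — met.
(C) insurance ≥ $250,000 — holds.
(D) age ≥ 16 — satisfied.
(i) = T AND T AND T AND T = true.
(A) no complaint in 6 mo. — satisfied.
(B) hardship waiver — not met.
(ii): T AND F → false.
(iii) all abutters consent — not satisfied.
(b) = T OR F OR F = true.
(1): T AND T → true.
(a) safety training — fails.
(b) food handler cert. — not satisfied.
(2): F AND F → false.
So Overall is satisfied (T OR F).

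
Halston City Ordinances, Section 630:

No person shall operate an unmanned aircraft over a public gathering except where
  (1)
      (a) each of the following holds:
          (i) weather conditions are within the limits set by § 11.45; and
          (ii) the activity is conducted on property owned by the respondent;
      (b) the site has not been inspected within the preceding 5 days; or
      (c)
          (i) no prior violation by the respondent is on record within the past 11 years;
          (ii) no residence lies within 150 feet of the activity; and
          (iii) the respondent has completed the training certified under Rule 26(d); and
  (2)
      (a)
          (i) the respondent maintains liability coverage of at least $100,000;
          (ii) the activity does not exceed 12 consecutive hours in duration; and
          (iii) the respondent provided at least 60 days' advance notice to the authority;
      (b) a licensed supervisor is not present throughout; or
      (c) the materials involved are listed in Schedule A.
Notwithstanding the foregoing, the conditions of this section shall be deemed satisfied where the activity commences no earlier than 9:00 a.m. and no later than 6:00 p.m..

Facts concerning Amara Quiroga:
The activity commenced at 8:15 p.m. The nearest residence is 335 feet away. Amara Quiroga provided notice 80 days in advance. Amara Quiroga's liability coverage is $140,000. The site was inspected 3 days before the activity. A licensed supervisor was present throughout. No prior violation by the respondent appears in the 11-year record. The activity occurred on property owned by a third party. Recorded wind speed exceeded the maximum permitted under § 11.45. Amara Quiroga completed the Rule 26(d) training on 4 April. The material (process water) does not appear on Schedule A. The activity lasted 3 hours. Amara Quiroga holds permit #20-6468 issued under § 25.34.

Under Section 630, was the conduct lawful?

(i) weather ok — not satisfied.
(ii) own property — fails.
So (a) is not satisfied (F AND F).
(b) not (site inspected) — not met.
(i) no prior violation — met.
(ii) no residence in 150 ft — satisfied.
(iii) training certified — met.
So (c) is satisfied (T AND T AND T).
(1) = F OR F OR T = true.
(i) coverage ≥ $100,000 — satisfied.
(ii) ≤ 12 hrs duration — met.
(iii) ≥60 days' notice — satisfied.
(a) = T AND T AND T = true.
(b) not (supervisor present) — fails.
(c) Schedule A material — not met.
(2) = T OR F OR F = true.
So Overall is satisfied (T AND T).
Exception (start within hours) — not satisfied.
Result: main true OR exception false → true.

Yes — lawful.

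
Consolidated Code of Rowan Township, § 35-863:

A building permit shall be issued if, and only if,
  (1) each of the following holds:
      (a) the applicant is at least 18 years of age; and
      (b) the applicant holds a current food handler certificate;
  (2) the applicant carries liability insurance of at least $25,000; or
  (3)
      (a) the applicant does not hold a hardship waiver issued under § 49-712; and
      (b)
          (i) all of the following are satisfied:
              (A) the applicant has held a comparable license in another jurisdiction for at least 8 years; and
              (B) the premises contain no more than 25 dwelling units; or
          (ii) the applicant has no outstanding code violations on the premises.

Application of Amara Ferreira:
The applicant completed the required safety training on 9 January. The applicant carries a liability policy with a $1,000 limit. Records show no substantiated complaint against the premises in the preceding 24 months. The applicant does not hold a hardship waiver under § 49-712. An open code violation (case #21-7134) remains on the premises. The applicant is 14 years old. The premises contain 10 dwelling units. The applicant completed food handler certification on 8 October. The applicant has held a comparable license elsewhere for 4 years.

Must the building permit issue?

No — denied.

(a) age ≥ 18 — not met.
(b) food handler cert. — satisfied.
(1) = F AND T = false.
(2) insurance ≥ $25,000 — not met.
(a) not (hardship waiver) — satisfied.
(A) prior license ≥ 8 yr — fails.
(B) ≤ 25 units — met.
(i) = F AND T = false.
(ii) no code violations — not met.
So (b) is not satisfied (F OR F).
(3): T AND F → false.
Overall: F OR F OR F → false.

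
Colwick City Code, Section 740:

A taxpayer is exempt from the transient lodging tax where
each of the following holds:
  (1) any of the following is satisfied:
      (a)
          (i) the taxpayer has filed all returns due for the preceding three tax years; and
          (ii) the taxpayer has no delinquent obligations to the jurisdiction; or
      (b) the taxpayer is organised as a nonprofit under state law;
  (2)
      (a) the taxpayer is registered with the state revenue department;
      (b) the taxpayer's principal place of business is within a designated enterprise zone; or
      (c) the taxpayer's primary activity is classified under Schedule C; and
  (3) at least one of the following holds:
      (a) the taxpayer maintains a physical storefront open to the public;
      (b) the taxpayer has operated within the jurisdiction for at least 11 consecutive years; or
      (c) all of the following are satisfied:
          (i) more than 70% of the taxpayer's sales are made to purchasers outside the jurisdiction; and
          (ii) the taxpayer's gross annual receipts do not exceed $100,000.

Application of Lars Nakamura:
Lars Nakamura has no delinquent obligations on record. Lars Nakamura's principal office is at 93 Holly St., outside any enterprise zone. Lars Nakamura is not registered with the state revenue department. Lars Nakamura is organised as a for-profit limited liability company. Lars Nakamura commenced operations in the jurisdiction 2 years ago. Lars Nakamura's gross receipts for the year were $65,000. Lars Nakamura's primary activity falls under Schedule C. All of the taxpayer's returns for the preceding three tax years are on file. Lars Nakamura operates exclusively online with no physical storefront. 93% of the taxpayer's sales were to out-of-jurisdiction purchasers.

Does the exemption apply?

Yes — exempt.

(i) returns current — met.
(ii) no delinquency — satisfied.
(a): T AND T → true.
(b) nonprofit — fails.
(1) = T OR F = true.
(a) state-registered — not met.
(b) in enterprise zone — fails.
(c) Schedule C activity — holds.
(2) = F OR F OR T = true.
(a) has storefront — fails.
(b) ≥ 11 yrs in jurisdiction — fails.
(i) >70% out-of-jur. sales — holds.
(ii) receipts ≤ $100,000 — met.
(c) = T AND T = true.
(3): F OR F OR T → true.
Overall = T AND T AND T = true.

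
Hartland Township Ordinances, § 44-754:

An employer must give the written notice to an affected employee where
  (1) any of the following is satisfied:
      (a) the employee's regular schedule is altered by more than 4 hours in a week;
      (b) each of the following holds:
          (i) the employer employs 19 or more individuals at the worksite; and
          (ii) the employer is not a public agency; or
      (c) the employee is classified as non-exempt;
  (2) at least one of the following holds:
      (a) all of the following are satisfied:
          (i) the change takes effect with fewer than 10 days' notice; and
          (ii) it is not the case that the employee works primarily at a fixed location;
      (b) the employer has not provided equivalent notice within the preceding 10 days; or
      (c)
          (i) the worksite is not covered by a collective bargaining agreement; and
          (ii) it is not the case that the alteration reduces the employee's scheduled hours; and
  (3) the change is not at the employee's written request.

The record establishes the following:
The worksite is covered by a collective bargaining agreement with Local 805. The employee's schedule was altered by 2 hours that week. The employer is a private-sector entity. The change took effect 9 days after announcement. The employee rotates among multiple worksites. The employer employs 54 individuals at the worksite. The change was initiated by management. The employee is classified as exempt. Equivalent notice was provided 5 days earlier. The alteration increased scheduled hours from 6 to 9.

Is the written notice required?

Yes — required.

(a) schedule shift > 4h — fails.
(i) ≥ 19 at site — holds.
(ii) not (public agency) — satisfied.
(b): T AND T → true.
(c) non-exempt — not met.
(1): F OR T OR F → true.
(i) < 10 days' notice — met.
(ii) not (fixed location) — holds.
(a): T AND T → true.
(b) no recent notice — not met.
(i) no CBA — fails.
(ii) not (hours reduced) — satisfied.
So (c) is not satisfied (F AND T).
(2): T OR F OR F → true.
(3) not employee-requested — holds.
Overall: T AND T AND T → true.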